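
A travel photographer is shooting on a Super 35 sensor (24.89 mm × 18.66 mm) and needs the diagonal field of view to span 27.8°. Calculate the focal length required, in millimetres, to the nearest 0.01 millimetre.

62.85 mm

Sensor diagonal = √(24.89² + 18.66²) = √967.7077 ≈ 31.1080 mm.
From α = 2·arctan(d/2f) we get f = d / (2·tan(α/2)).
With d = 31.1080 mm and α/2 = 13.9°, tan(α/2) ≈ 0.24747, so f ≈ 31.1080 / 0.49495 ≈ 62.8508 mm.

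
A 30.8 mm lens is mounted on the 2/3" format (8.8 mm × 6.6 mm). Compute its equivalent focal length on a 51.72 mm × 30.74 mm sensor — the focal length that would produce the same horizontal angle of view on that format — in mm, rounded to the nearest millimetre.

Equal angle of view means equal width/f ratio, so f₂ = f₁ · (width₂/width₁) = 30.8 × 51.72/8.8.
f₂ = 30.8 × 5.87727 ≈ 181.020 mm.

181 mm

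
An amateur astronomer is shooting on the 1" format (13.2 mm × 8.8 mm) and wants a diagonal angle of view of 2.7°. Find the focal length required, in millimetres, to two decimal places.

336.59 mm

Sensor diagonal = √(13.2² + 8.8²) = √251.6800 ≈ 15.8644 mm.
From α = 2·arctan(d/2f) we get f = d / (2·tan(α/2)).
With d = 15.8644 mm and α/2 = 1.35°, tan(α/2) ≈ 0.02357, so f ≈ 15.8644 / 0.04713 ≈ 336.5913 mm.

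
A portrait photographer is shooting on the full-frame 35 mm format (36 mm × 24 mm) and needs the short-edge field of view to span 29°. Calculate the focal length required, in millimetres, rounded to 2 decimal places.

46.40 mm

From α = 2·arctan(h/2f) we get f = h / (2·tan(α/2)).
With h = 24 mm and α/2 = 14.5°, tan(α/2) ≈ 0.25862, so f ≈ 24 / 0.51724 ≈ 46.4006 mm.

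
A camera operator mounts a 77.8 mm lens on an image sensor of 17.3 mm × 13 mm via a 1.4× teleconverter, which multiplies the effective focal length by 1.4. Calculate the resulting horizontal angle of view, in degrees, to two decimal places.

9.08°

Effective focal length f = 77.8 × 1.4 = 108.92 mm.
α = 2·arctan(17.3 / (2 × 108.92)) = 2·arctan(0.07942) ≈ 9.0814°.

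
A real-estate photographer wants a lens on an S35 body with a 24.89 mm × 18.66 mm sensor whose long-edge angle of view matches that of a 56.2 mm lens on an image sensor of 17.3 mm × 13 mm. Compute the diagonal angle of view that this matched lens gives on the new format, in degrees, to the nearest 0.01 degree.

Equal long-edge AOV ⇒ f₂ = f₁ · 24.89/17.3 = 56.2 × 1.43873 ≈ 80.8565 mm.
Sensor diagonal = √(24.89² + 18.66²) = √967.7077 ≈ 31.1080 mm.
Diagonal AOV on the new format = 2·arctan(31.1080 / (2 × 80.8565)) = 2·arctan(0.19237) ≈ 21.7774°.

21.78°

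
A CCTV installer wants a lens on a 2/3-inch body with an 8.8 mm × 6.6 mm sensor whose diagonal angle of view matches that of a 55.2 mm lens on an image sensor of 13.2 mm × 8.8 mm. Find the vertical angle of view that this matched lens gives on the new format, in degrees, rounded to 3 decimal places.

Sensor diagonal = √(13.2² + 8.8²) = √251.6800 ≈ 15.8644 mm.
Sensor diagonal = √(8.8² + 6.6²) = √121.0000 ≈ 11.0000 mm.
Equal diagonal AOV ⇒ f₂ = f₁ · 11.0000/15.8644 = 55.2 × 0.69338 ≈ 38.2743 mm.
Vertical AOV on the new format = 2·arctan(6.6 / (2 × 38.2743)) = 2·arctan(0.08622) ≈ 9.8557°.

9.856°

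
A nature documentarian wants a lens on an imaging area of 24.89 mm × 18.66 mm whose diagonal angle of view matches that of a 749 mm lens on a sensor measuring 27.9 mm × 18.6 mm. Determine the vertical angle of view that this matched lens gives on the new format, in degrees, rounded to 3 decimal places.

1.539°

Sensor diagonal = √(27.9² + 18.6²) = √1124.3700 ≈ 33.5316 mm.
Sensor diagonal = √(24.89² + 18.66²) = √967.7077 ≈ 31.1080 mm.
Equal diagonal AOV ⇒ f₂ = f₁ · 31.1080/33.5316 = 749 × 0.92772 ≈ 694.8632 mm.
Vertical AOV on the new format = 2·arctan(18.66 / (2 × 694.8632)) = 2·arctan(0.01343) ≈ 1.5385°.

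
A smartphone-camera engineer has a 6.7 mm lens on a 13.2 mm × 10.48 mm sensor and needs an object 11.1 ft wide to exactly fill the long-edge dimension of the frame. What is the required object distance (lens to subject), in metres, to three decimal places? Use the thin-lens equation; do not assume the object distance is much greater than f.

1.724 m

W: 11.1 ft × 304.8 mm/ft = 3383.28 mm.
Magnification m = w/W = dᵢ/dₒ; combined with 1/f = 1/dₒ + 1/dᵢ this gives dₒ = f·(1 + W/w).
dₒ = 6.7 mm × (1 + 3383.28/13.2) = 6.7 × 257.3091 ≈ 1723.971 mm = 1.72397 m.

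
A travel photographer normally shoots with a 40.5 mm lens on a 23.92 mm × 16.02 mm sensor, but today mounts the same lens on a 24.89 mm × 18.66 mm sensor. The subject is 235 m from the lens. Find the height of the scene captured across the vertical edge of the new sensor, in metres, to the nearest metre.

108 m

The focal length stays 40.5 mm; the relevant sensor dimension is now h = 18.66 mm. Object distance dₒ = 235 m = 235000 mm.
Thin-lens field height W = h·(dₒ − f)/f = 18.66 × (235000 − 40.5)/40.5 ≈ 108255.414 mm = 108.255 m.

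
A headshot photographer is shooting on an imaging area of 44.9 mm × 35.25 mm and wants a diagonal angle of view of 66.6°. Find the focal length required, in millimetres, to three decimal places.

Sensor diagonal = √(44.9² + 35.25²) = √3258.5725 ≈ 57.0839 mm.
From α = 2·arctan(d/2f) we get f = d / (2·tan(α/2)).
With d = 57.0839 mm and α/2 = 33.3°, tan(α/2) ≈ 0.65688, so f ≈ 57.0839 / 1.31375 ≈ 43.4510 mm.

43.451 mm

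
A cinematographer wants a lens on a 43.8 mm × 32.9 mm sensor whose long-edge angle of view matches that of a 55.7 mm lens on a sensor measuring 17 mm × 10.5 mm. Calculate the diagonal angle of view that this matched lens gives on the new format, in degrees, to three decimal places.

Equal long-edge AOV ⇒ f₂ = f₁ · 43.8/17 = 55.7 × 2.57647 ≈ 143.5094 mm.
Sensor diagonal = √(43.8² + 32.9²) = √3000.8500 ≈ 54.7800 mm.
Diagonal AOV on the new format = 2·arctan(54.7800 / (2 × 143.5094)) = 2·arctan(0.19086) ≈ 21.6109°.

21.611°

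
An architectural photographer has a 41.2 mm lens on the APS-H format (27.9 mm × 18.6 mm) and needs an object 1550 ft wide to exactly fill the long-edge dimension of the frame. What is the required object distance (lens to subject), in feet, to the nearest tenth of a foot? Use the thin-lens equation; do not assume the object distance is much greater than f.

W: 1550 ft × 304.8 mm/ft = 472439.98 mm.
Magnification m = w/W = dᵢ/dₒ; combined with 1/f = 1/dₒ + 1/dᵢ this gives dₒ = f·(1 + W/w).
dₒ = 41.2 mm × (1 + 472440/27.9) = 41.2 × 16934.3328 ≈ 697694.511 mm = 697694.511/304.8 ft = 2289.02 ft.

2289.0 ft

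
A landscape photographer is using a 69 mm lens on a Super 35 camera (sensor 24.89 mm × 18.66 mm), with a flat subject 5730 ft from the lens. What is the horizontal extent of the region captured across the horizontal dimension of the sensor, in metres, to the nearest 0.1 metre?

630.0 m

dₒ: 5730 ft × 304.8 mm/ft = 1746503.94 mm.
Similar triangles through the lens centre give W/dₒ = w/dᵢ; with 1/f = 1/dₒ + 1/dᵢ this gives W = w·(dₒ − f)/f.
W = 24.89 mm × (1.7465e+06 − 69) / 69 = 24.89 × 25310.6514 ≈ 629982.112 mm = 629.982 m.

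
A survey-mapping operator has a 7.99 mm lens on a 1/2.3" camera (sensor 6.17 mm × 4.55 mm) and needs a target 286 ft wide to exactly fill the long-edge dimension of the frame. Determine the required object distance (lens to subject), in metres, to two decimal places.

W: 286 ft × 304.8 mm/ft = 87172.80 mm.
Magnification m = w/W = dᵢ/dₒ; combined with 1/f = 1/dₒ + 1/dᵢ this gives dₒ = f·(1 + W/w).
dₒ = 7.99 mm × (1 + 87172.8/6.17) = 7.99 × 14129.4923 ≈ 112894.643 mm = 112.895 m.

112.89 m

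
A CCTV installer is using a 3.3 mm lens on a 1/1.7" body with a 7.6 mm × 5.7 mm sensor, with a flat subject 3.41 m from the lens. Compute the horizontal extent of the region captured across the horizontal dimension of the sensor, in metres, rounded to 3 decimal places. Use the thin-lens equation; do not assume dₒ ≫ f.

7.846 m

dₒ: 3.41 m = 3410 mm.
Similar triangles through the lens centre give W/dₒ = w/dᵢ; with 1/f = 1/dₒ + 1/dᵢ this gives W = w·(dₒ − f)/f.
W = 7.6 mm × (3410 − 3.3) / 3.3 = 7.6 × 1032.3333 ≈ 7845.733 mm = 7.84573 m.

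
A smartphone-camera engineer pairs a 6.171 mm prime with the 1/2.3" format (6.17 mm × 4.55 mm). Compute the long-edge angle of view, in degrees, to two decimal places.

53.12°

Angle of view α = 2·arctan(w/2f) with w = 6.17 mm and f = 6.171 mm.
w/2f = 0.49992; arctan(0.49992) ≈ 26.5613°, so α ≈ 53.1227°.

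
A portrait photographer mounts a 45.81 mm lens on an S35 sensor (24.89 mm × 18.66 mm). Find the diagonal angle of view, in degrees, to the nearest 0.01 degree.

Sensor diagonal = √(24.89² + 18.66²) = √967.7077 ≈ 31.1080 mm.
Angle of view α = 2·arctan(d/2f) with d = 31.1080 mm and f = 45.81 mm.
d/2f = 0.33953; arctan(0.33953) ≈ 18.7540°, so α ≈ 37.5081°.

37.51°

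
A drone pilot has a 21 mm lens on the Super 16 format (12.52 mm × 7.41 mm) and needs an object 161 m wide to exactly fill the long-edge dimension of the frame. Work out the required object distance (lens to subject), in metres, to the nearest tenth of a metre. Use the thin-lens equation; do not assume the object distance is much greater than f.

W: 161 m = 161000 mm.
Magnification m = w/W = dᵢ/dₒ; combined with 1/f = 1/dₒ + 1/dᵢ this gives dₒ = f·(1 + W/w).
dₒ = 21 mm × (1 + 161000/12.52) = 21 × 12860.4249 ≈ 270068.923 mm = 270.069 m.

270.1 m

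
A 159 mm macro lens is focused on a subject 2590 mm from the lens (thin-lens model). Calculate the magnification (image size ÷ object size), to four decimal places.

Thin lens: 1/f = 1/dₒ + 1/dᵢ → 1/dᵢ = 1/159 − 1/2590 = 0.0059032 mm⁻¹, so dᵢ ≈ 169.3994 mm.
Magnification m = dᵢ/dₒ = 169.3994/2590 ≈ 0.06541.

0.0654×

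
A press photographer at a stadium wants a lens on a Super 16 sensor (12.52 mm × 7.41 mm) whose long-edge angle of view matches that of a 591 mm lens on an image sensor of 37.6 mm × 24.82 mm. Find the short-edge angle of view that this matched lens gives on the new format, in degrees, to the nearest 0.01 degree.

Equal long-edge AOV ⇒ f₂ = f₁ · 12.52/37.6 = 591 × 0.33298 ≈ 196.7904 mm.
Short-edge AOV on the new format = 2·arctan(7.41 / (2 × 196.7904)) = 2·arctan(0.01883) ≈ 2.1572°.

2.16°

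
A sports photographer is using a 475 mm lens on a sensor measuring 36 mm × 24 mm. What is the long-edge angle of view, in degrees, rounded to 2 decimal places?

4.34°

Angle of view α = 2·arctan(w/2f) with w = 36 mm and f = 475 mm.
w/2f = 0.03789; arctan(0.03789) ≈ 2.1702°, so α ≈ 4.3403°.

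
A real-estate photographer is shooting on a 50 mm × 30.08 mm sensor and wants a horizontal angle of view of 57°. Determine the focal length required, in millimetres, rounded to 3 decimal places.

46.044 mm

From α = 2·arctan(w/2f) we get f = w / (2·tan(α/2)).
With w = 50 mm and α/2 = 28.5°, tan(α/2) ≈ 0.54296, so f ≈ 50 / 1.08591 ≈ 46.0443 mm.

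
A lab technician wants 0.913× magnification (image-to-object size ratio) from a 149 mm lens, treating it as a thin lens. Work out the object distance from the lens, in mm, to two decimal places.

With m = dᵢ/dₒ and 1/f = 1/dₒ + 1/dᵢ, substituting dᵢ = m·dₒ gives 1/f = (1 + 1/m)/dₒ, hence dₒ = f·(1 + 1/m).
dₒ = 149 × (1 + 1/0.913) = 149 × 2.09529 ≈ 312.198 mm.

312.20 mm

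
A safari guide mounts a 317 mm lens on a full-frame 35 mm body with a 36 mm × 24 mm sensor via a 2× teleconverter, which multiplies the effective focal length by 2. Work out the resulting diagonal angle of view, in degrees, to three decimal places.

Effective focal length f = 317 × 2 = 634 mm.
Sensor diagonal = √(36² + 24²) = √1872.0000 ≈ 43.2666 mm.
α = 2·arctan(43.267 / (2 × 634)) = 2·arctan(0.03412) ≈ 3.9086°.

3.909°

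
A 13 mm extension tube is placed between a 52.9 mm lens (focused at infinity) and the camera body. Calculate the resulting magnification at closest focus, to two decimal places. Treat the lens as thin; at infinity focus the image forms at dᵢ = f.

0.25×

The tube moves the image plane from f to f + e, so dᵢ = 52.9 + 13 = 65.9 mm. Focus is achieved when 1/f = 1/dₒ + 1/dᵢ, giving dₒ = 1/(1/f − 1/(f+e)).
Magnification m = dᵢ/dₒ = (f+e)·(1/f − 1/(f+e)) = e/f = 13/52.9 ≈ 0.2457.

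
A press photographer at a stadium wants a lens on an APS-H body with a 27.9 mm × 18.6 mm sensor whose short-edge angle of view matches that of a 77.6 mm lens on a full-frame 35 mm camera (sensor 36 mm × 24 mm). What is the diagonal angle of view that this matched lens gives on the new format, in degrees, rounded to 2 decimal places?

Equal short-edge AOV ⇒ f₂ = f₁ · 18.6/24 = 77.6 × 0.77500 ≈ 60.1400 mm.
Sensor diagonal = √(27.9² + 18.6²) = √1124.3700 ≈ 33.5316 mm.
Diagonal AOV on the new format = 2·arctan(33.5316 / (2 × 60.1400)) = 2·arctan(0.27878) ≈ 31.1548°.

31.15°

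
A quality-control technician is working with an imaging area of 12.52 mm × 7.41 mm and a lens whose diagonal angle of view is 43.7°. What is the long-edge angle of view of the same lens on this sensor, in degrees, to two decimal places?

Sensor diagonal = √(12.52² + 7.41²) = √211.6585 ≈ 14.5485 mm.
From the diagonal AOV: f = 14.5485 / (2·tan(21.85°)) = 14.5485 / 0.80197 ≈ 18.1410 mm.
Long-edge AOV = 2·arctan(12.52 / (2 × 18.1410)) = 2·arctan(0.34508) ≈ 38.0766°.

38.08°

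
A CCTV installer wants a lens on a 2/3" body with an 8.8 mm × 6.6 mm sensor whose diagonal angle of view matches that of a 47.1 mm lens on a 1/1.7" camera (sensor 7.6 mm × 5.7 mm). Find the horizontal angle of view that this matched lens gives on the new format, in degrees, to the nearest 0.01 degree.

9.23°

Sensor diagonal = √(7.6² + 5.7²) = √90.2500 ≈ 9.5000 mm.
Sensor diagonal = √(8.8² + 6.6²) = √121.0000 ≈ 11.0000 mm.
Equal diagonal AOV ⇒ f₂ = f₁ · 11.0000/9.5000 = 47.1 × 1.15789 ≈ 54.5368 mm.
Horizontal AOV on the new format = 2·arctan(8.8 / (2 × 54.5368)) = 2·arctan(0.08068) ≈ 9.2252°.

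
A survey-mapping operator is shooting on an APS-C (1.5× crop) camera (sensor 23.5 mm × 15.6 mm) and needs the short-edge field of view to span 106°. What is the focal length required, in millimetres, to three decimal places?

From α = 2·arctan(h/2f) we get f = h / (2·tan(α/2)).
With h = 15.6 mm and α/2 = 53°, tan(α/2) ≈ 1.32704, so f ≈ 15.6 / 2.65409 ≈ 5.8777 mm.

5.878 mm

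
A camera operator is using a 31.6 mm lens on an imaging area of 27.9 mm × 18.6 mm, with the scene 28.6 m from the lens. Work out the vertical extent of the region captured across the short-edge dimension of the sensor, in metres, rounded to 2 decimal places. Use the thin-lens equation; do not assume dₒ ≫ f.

dₒ: 28.6 m = 28600 mm.
Similar triangles through the lens centre give W/dₒ = h/dᵢ; with 1/f = 1/dₒ + 1/dᵢ this gives W = h·(dₒ − f)/f.
W = 18.6 mm × (28600 − 31.6) / 31.6 = 18.6 × 904.0633 ≈ 16815.577 mm = 16.8156 m.

16.82 m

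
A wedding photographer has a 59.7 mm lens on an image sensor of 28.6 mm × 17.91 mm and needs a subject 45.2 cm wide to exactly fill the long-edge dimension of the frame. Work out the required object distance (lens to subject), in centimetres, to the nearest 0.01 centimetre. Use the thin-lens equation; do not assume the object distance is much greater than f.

W: 45.2 cm = 452 mm.
Magnification m = w/W = dᵢ/dₒ; combined with 1/f = 1/dₒ + 1/dᵢ this gives dₒ = f·(1 + W/w).
dₒ = 59.7 mm × (1 + 452/28.6) = 59.7 × 16.8042 ≈ 1003.210 mm = 100.321 cm.

100.32 cm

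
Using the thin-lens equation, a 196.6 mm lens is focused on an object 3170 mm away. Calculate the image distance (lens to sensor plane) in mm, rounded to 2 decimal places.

1/dᵢ = 1/f − 1/dₒ = 1/196.6 − 1/3170 = 0.0047710 mm⁻¹.
dᵢ = 1/0.0047710 ≈ 209.5991 mm.

209.60 mm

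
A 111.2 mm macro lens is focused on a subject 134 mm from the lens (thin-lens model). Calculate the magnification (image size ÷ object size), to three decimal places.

4.877×

Thin lens: 1/f = 1/dₒ + 1/dᵢ → 1/dᵢ = 1/111.2 − 1/134 = 0.0015301 mm⁻¹, so dᵢ ≈ 653.5439 mm.
Magnification m = dᵢ/dₒ = 653.5439/134 ≈ 4.87719.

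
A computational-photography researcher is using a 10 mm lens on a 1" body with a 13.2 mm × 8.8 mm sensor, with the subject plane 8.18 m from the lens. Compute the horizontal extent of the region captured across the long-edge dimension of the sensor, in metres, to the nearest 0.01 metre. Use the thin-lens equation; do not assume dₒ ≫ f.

10.78 m

dₒ: 8.18 m = 8180 mm.
Similar triangles through the lens centre give W/dₒ = w/dᵢ; with 1/f = 1/dₒ + 1/dᵢ this gives W = w·(dₒ − f)/f.
W = 13.2 mm × (8180 − 10) / 10 = 13.2 × 817.0000 ≈ 10784.400 mm = 10.7844 m.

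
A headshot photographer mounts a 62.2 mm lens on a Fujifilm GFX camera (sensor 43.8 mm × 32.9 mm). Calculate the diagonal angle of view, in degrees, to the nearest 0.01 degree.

Sensor diagonal = √(43.8² + 32.9²) = √3000.8500 ≈ 54.7800 mm.
Angle of view α = 2·arctan(d/2f) with d = 54.7800 mm and f = 62.2 mm.
d/2f = 0.44035; arctan(0.44035) ≈ 23.7665°, so α ≈ 47.5330°.

47.53°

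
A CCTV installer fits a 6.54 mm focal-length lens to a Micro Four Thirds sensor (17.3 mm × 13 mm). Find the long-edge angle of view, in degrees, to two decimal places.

105.82°

Angle of view α = 2·arctan(w/2f) with w = 17.3 mm and f = 6.54 mm.
w/2f = 1.32263; arctan(1.32263) ≈ 52.9082°, so α ≈ 105.8164°.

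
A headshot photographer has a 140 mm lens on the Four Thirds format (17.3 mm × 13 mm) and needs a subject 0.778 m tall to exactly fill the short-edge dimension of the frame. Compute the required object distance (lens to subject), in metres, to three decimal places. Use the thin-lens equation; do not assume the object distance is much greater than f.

W: 0.778 m = 778 mm.
Magnification m = h/W = dᵢ/dₒ; combined with 1/f = 1/dₒ + 1/dᵢ this gives dₒ = f·(1 + W/h).
dₒ = 140 mm × (1 + 778/13) = 140 × 60.8462 ≈ 8518.462 mm = 8.51846 m.

8.518 m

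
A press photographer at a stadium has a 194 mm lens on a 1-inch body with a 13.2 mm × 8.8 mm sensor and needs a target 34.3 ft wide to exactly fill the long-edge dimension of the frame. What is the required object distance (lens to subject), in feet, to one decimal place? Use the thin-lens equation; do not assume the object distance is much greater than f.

W: 34.3 ft × 304.8 mm/ft = 10454.64 mm.
Magnification m = w/W = dᵢ/dₒ; combined with 1/f = 1/dₒ + 1/dᵢ this gives dₒ = f·(1 + W/w).
dₒ = 194 mm × (1 + 10454.6/13.2) = 194 × 793.0182 ≈ 153845.522 mm = 153845.522/304.8 ft = 504.743 ft.

504.7 ft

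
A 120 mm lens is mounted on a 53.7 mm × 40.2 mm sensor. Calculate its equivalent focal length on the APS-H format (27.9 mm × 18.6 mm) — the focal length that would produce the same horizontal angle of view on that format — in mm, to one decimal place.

Equal angle of view means equal width/f ratio, so f₂ = f₁ · (width₂/width₁) = 120 × 27.9/53.7.
f₂ = 120 × 0.51955 ≈ 62.346 mm.

62.3 mm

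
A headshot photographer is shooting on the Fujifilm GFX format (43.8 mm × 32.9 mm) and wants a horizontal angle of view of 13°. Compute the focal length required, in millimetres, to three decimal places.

192.214 mm

From α = 2·arctan(w/2f) we get f = w / (2·tan(α/2)).
With w = 43.8 mm and α/2 = 6.5°, tan(α/2) ≈ 0.11394, so f ≈ 43.8 / 0.22787 ≈ 192.2138 mm.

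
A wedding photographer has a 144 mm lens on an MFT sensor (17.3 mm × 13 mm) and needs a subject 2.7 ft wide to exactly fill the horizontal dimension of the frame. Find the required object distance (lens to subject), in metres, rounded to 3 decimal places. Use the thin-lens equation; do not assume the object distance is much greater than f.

6.994 m

W: 2.7 ft × 304.8 mm/ft = 822.96 mm.
Magnification m = w/W = dᵢ/dₒ; combined with 1/f = 1/dₒ + 1/dᵢ this gives dₒ = f·(1 + W/w).
dₒ = 144 mm × (1 + 822.96/17.3) = 144 × 48.5699 ≈ 6994.071 mm = 6.99407 m.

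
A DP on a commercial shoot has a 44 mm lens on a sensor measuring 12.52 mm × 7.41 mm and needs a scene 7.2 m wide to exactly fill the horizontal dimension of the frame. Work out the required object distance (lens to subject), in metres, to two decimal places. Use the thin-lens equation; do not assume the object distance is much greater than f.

25.35 m

W: 7.2 m = 7200 mm.
Magnification m = w/W = dᵢ/dₒ; combined with 1/f = 1/dₒ + 1/dᵢ this gives dₒ = f·(1 + W/w).
dₒ = 44 mm × (1 + 7200/12.52) = 44 × 576.0799 ≈ 25347.514 mm = 25.3475 m.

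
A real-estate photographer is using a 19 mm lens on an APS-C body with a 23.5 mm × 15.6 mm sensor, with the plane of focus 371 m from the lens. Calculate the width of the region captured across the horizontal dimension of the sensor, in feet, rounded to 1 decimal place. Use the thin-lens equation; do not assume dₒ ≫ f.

dₒ: 371 m = 371000 mm.
Similar triangles through the lens centre give W/dₒ = w/dᵢ; with 1/f = 1/dₒ + 1/dᵢ this gives W = w·(dₒ − f)/f.
W = 23.5 mm × (371000 − 19) / 19 = 23.5 × 19525.3158 ≈ 458844.921 mm = 458844.921/304.8 ft = 1505.4 ft.

1505.4 ft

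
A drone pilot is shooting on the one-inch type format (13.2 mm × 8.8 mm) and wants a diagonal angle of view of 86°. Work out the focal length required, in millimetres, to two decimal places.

Sensor diagonal = √(13.2² + 8.8²) = √251.6800 ≈ 15.8644 mm.
From α = 2·arctan(d/2f) we get f = d / (2·tan(α/2)).
With d = 15.8644 mm and α/2 = 43°, tan(α/2) ≈ 0.93252, so f ≈ 15.8644 / 1.86503 ≈ 8.5063 mm.

8.51 mm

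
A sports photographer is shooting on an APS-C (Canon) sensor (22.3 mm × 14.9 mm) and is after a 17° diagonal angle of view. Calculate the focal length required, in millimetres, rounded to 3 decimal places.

89.728 mm

Sensor diagonal = √(22.3² + 14.9²) = √719.3000 ≈ 26.8198 mm.
From α = 2·arctan(d/2f) we get f = d / (2·tan(α/2)).
With d = 26.8198 mm and α/2 = 8.5°, tan(α/2) ≈ 0.14945, so f ≈ 26.8198 / 0.29890 ≈ 89.7276 mm.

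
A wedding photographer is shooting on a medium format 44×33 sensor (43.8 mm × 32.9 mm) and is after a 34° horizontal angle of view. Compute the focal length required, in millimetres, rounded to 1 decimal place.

From α = 2·arctan(w/2f) we get f = w / (2·tan(α/2)).
With w = 43.8 mm and α/2 = 17°, tan(α/2) ≈ 0.30573, so f ≈ 43.8 / 0.61146 ≈ 71.6317 mm.

71.6 mm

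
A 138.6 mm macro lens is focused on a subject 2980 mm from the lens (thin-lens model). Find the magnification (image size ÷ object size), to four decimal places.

0.0488×

Thin lens: 1/f = 1/dₒ + 1/dᵢ → 1/dᵢ = 1/138.6 − 1/2980 = 0.0068794 mm⁻¹, so dᵢ ≈ 145.3607 mm.
Magnification m = dᵢ/dₒ = 145.3607/2980 ≈ 0.04878.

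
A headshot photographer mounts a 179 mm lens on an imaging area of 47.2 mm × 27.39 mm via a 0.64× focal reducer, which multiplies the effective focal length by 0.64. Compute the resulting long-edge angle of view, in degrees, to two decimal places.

23.28°

Effective focal length f = 179 × 0.64 = 114.56 mm.
α = 2·arctan(47.2 / (2 × 114.56)) = 2·arctan(0.20601) ≈ 23.2808°.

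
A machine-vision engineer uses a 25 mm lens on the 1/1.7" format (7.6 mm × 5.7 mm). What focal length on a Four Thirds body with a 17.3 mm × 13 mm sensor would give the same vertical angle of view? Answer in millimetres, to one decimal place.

57.0 mm

Equal angle of view means equal height/f ratio, so f₂ = f₁ · (height₂/height₁) = 25 × 13/5.7.
f₂ = 25 × 2.28070 ≈ 57.018 mm.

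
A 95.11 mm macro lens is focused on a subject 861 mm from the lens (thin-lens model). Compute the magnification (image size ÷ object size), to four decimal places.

Thin lens: 1/f = 1/dₒ + 1/dᵢ → 1/dᵢ = 1/95.11 − 1/861 = 0.0093527 mm⁻¹, so dᵢ ≈ 106.9210 mm.
Magnification m = dᵢ/dₒ = 106.9210/861 ≈ 0.12418.

0.1242×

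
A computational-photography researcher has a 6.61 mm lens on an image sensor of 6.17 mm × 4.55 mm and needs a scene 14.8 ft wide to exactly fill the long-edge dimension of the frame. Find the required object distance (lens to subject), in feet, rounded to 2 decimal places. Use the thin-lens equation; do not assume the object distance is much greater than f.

15.88 ft

W: 14.8 ft × 304.8 mm/ft = 4511.04 mm.
Magnification m = w/W = dᵢ/dₒ; combined with 1/f = 1/dₒ + 1/dᵢ this gives dₒ = f·(1 + W/w).
dₒ = 6.61 mm × (1 + 4511.04/6.17) = 6.61 × 732.1248 ≈ 4839.345 mm = 4839.345/304.8 ft = 15.8771 ft.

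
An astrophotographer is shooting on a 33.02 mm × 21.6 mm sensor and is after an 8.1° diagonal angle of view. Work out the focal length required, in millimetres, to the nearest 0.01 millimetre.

Sensor diagonal = √(33.02² + 21.6²) = √1556.8804 ≈ 39.4573 mm.
From α = 2·arctan(d/2f) we get f = d / (2·tan(α/2)).
With d = 39.4573 mm and α/2 = 4.05°, tan(α/2) ≈ 0.07080, so f ≈ 39.4573 / 0.14161 ≈ 278.6385 mm.

278.64 mm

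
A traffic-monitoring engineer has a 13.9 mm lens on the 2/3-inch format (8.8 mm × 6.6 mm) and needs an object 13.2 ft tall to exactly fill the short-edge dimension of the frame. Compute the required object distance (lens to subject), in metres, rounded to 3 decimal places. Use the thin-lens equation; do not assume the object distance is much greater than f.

W: 13.2 ft × 304.8 mm/ft = 4023.36 mm.
Magnification m = h/W = dᵢ/dₒ; combined with 1/f = 1/dₒ + 1/dᵢ this gives dₒ = f·(1 + W/h).
dₒ = 13.9 mm × (1 + 4023.36/6.6) = 13.9 × 610.6000 ≈ 8487.340 mm = 8.48734 m.

8.487 m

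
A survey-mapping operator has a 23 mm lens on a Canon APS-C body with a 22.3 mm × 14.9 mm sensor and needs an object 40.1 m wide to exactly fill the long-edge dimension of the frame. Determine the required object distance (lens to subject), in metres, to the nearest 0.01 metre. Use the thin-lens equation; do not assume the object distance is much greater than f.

W: 40.1 m = 40100 mm.
Magnification m = w/W = dᵢ/dₒ; combined with 1/f = 1/dₒ + 1/dᵢ this gives dₒ = f·(1 + W/w).
dₒ = 23 mm × (1 + 40100/22.3) = 23 × 1799.2063 ≈ 41381.744 mm = 41.3817 m.

41.38 m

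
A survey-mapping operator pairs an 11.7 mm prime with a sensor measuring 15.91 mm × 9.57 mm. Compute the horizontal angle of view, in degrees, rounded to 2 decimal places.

Angle of view α = 2·arctan(w/2f) with w = 15.91 mm and f = 11.7 mm.
w/2f = 0.67991; arctan(0.67991) ≈ 34.2124°, so α ≈ 68.4247°.

68.42°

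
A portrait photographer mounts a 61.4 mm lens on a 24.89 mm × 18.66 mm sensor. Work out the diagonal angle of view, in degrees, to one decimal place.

Sensor diagonal = √(24.89² + 18.66²) = √967.7077 ≈ 31.1080 mm.
Angle of view α = 2·arctan(d/2f) with d = 31.1080 mm and f = 61.4 mm.
d/2f = 0.25332; arctan(0.25332) ≈ 14.2153°, so α ≈ 28.4305°.

28.4°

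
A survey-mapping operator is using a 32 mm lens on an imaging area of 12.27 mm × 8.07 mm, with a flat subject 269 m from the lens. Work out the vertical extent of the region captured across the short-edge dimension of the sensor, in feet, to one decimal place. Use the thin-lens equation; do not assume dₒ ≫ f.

dₒ: 269 m = 269000 mm.
Similar triangles through the lens centre give W/dₒ = h/dᵢ; with 1/f = 1/dₒ + 1/dᵢ this gives W = h·(dₒ − f)/f.
W = 8.07 mm × (269000 − 32) / 32 = 8.07 × 8405.2500 ≈ 67830.368 mm = 67830.368/304.8 ft = 222.541 ft.

222.5 ft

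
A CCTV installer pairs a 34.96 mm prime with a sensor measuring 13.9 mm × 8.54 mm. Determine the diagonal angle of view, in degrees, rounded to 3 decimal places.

26.267°

Sensor diagonal = √(13.9² + 8.54²) = √266.1416 ≈ 16.3138 mm.
Angle of view α = 2·arctan(d/2f) with d = 16.3138 mm and f = 34.96 mm.
d/2f = 0.23332; arctan(0.23332) ≈ 13.1334°, so α ≈ 26.2668°.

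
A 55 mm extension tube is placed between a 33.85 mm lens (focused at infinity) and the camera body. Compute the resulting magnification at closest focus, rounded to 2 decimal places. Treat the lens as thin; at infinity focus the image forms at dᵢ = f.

The tube moves the image plane from f to f + e, so dᵢ = 33.85 + 55 = 88.85 mm. Focus is achieved when 1/f = 1/dₒ + 1/dᵢ, giving dₒ = 1/(1/f − 1/(f+e)).
Magnification m = dᵢ/dₒ = (f+e)·(1/f − 1/(f+e)) = e/f = 55/33.85 ≈ 1.6248.

1.62×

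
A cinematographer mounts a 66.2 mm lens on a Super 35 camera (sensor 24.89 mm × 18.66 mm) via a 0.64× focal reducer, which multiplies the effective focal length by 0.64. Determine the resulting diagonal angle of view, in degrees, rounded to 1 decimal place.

Effective focal length f = 66.2 × 0.64 = 42.368 mm.
Sensor diagonal = √(24.89² + 18.66²) = √967.7077 ≈ 31.1080 mm.
α = 2·arctan(31.108 / (2 × 42.368)) = 2·arctan(0.36712) ≈ 40.3181°.

40.3°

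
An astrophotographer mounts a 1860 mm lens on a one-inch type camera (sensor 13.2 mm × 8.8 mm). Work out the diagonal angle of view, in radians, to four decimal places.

Sensor diagonal = √(13.2² + 8.8²) = √251.6800 ≈ 15.8644 mm.
Angle of view α = 2·arctan(d/2f) with d = 15.8644 mm and f = 1860 mm.
d/2f = 0.00426; arctan(0.00426) ≈ 0.0043 rad, so α ≈ 0.0085 rad.

0.0085 rad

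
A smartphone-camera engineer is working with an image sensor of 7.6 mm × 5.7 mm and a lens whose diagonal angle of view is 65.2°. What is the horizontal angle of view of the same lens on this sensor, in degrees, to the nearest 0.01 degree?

Sensor diagonal = √(7.6² + 5.7²) = √90.2500 ≈ 9.5000 mm.
From the diagonal AOV: f = 9.5000 / (2·tan(32.6°)) = 9.5000 / 1.27905 ≈ 7.4274 mm.
Horizontal AOV = 2·arctan(7.6 / (2 × 7.4274)) = 2·arctan(0.51162) ≈ 54.1905°.

54.19°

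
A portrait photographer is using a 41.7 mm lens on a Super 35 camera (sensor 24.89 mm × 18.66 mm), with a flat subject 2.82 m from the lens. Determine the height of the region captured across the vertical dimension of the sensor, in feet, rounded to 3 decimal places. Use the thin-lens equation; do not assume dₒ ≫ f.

dₒ: 2.82 m = 2820 mm.
Similar triangles through the lens centre give W/dₒ = h/dᵢ; with 1/f = 1/dₒ + 1/dᵢ this gives W = h·(dₒ − f)/f.
W = 18.66 mm × (2820 − 41.7) / 41.7 = 18.66 × 66.6259 ≈ 1243.239 mm = 1243.239/304.8 ft = 4.07887 ft.

4.079 ft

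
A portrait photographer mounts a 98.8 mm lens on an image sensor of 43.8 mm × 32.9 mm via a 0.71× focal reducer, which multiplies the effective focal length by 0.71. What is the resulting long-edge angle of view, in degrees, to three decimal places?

34.676°

Effective focal length f = 98.8 × 0.71 = 70.148 mm.
α = 2·arctan(43.8 / (2 × 70.148)) = 2·arctan(0.31220) ≈ 34.6764°.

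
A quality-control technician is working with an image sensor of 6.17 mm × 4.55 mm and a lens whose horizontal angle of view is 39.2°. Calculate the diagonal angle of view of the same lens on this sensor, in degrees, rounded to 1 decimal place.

47.7°

From the horizontal AOV: f = 6.17 / (2·tan(19.6°)) = 6.17 / 0.71217 ≈ 8.6637 mm.
Sensor diagonal = √(6.17² + 4.55²) = √58.7714 ≈ 7.6663 mm.
Diagonal AOV = 2·arctan(7.6663 / (2 × 8.6637)) = 2·arctan(0.44244) ≈ 47.7326°.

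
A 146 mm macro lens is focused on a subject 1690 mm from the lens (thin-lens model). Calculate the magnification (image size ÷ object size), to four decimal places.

0.0946×

Thin lens: 1/f = 1/dₒ + 1/dᵢ → 1/dᵢ = 1/146 − 1/1690 = 0.0062576 mm⁻¹, so dᵢ ≈ 159.8057 mm.
Magnification m = dᵢ/dₒ = 159.8057/1690 ≈ 0.09456.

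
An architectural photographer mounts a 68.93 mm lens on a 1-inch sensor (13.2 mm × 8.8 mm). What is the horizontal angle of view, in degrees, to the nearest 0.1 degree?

Angle of view α = 2·arctan(w/2f) with w = 13.2 mm and f = 68.93 mm.
w/2f = 0.09575; arctan(0.09575) ≈ 5.4694°, so α ≈ 10.9387°.

10.9°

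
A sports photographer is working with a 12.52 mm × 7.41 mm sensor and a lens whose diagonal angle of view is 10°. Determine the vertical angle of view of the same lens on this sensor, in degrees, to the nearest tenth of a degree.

5.1°

Sensor diagonal = √(12.52² + 7.41²) = √211.6585 ≈ 14.5485 mm.
From the diagonal AOV: f = 14.5485 / (2·tan(5°)) = 14.5485 / 0.17498 ≈ 83.1450 mm.
Vertical AOV = 2·arctan(7.41 / (2 × 83.1450)) = 2·arctan(0.04456) ≈ 5.1029°.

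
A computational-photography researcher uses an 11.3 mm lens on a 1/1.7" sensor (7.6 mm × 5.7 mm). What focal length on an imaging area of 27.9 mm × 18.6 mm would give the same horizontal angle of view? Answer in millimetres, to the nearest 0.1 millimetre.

Equal angle of view means equal width/f ratio, so f₂ = f₁ · (width₂/width₁) = 11.3 × 27.9/7.6.
f₂ = 11.3 × 3.67105 ≈ 41.483 mm.

41.5 mm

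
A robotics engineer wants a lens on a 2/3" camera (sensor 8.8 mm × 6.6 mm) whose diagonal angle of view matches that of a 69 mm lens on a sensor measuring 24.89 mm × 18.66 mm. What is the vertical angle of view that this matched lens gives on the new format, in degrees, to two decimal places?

Sensor diagonal = √(24.89² + 18.66²) = √967.7077 ≈ 31.1080 mm.
Sensor diagonal = √(8.8² + 6.6²) = √121.0000 ≈ 11.0000 mm.
Equal diagonal AOV ⇒ f₂ = f₁ · 11.0000/31.1080 = 69 × 0.35361 ≈ 24.3989 mm.
Vertical AOV on the new format = 2·arctan(6.6 / (2 × 24.3989)) = 2·arctan(0.13525) ≈ 15.4053°.

15.41°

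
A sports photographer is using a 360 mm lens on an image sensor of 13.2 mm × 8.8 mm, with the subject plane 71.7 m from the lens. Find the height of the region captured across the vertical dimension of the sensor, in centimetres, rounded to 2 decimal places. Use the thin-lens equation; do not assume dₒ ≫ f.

dₒ: 71.7 m = 71700 mm.
Similar triangles through the lens centre give W/dₒ = h/dᵢ; with 1/f = 1/dₒ + 1/dᵢ this gives W = h·(dₒ − f)/f.
W = 8.8 mm × (71700 − 360) / 360 = 8.8 × 198.1667 ≈ 1743.867 mm = 174.387 cm.

174.39 cm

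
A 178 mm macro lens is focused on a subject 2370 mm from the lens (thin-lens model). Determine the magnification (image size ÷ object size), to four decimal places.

Thin lens: 1/f = 1/dₒ + 1/dᵢ → 1/dᵢ = 1/178 − 1/2370 = 0.0051960 mm⁻¹, so dᵢ ≈ 192.4544 mm.
Magnification m = dᵢ/dₒ = 192.4544/2370 ≈ 0.08120.

0.0812×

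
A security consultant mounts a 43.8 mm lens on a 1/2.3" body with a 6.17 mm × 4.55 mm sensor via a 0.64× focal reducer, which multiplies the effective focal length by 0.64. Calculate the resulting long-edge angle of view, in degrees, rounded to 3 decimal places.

Effective focal length f = 43.8 × 0.64 = 28.032 mm.
α = 2·arctan(6.17 / (2 × 28.032)) = 2·arctan(0.11005) ≈ 12.5606°.

12.561°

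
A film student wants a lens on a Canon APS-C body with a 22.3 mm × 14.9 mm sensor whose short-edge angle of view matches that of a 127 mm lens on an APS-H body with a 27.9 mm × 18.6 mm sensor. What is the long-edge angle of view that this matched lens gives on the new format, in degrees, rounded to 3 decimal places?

Equal short-edge AOV ⇒ f₂ = f₁ · 14.9/18.6 = 127 × 0.80108 ≈ 101.7366 mm.
Long-edge AOV on the new format = 2·arctan(22.3 / (2 × 101.7366)) = 2·arctan(0.10960) ≈ 12.5089°.

12.509°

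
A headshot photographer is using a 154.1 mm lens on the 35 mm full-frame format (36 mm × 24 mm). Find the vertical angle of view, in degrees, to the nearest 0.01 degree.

8.91°

Angle of view α = 2·arctan(h/2f) with h = 24 mm and f = 154.1 mm.
h/2f = 0.07787; arctan(0.07787) ≈ 4.4527°, so α ≈ 8.9054°.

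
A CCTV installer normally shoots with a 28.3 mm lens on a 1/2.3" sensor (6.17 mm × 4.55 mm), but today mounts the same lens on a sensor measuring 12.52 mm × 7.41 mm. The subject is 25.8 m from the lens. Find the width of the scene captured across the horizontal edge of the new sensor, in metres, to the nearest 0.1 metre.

11.4 m

The focal length stays 28.3 mm; the relevant sensor dimension is now w = 12.52 mm. Object distance dₒ = 25.8 m = 25800 mm.
Thin-lens field width W = w·(dₒ − f)/f = 12.52 × (25800 − 28.3)/28.3 ≈ 11401.473 mm = 11.4015 m.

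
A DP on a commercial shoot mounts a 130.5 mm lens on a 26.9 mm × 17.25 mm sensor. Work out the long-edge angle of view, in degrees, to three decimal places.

11.769°

Angle of view α = 2·arctan(w/2f) with w = 26.9 mm and f = 130.5 mm.
w/2f = 0.10307; arctan(0.10307) ≈ 5.8844°, so α ≈ 11.7688°.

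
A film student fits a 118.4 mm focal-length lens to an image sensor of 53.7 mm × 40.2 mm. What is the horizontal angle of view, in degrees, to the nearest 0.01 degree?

25.55°

Angle of view α = 2·arctan(w/2f) with w = 53.7 mm and f = 118.4 mm.
w/2f = 0.22677; arctan(0.22677) ≈ 12.7771°, so α ≈ 25.5541°.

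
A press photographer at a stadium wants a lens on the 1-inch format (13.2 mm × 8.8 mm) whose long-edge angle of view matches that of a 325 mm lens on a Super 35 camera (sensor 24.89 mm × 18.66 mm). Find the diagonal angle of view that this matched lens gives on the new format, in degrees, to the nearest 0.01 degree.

Equal long-edge AOV ⇒ f₂ = f₁ · 13.2/24.89 = 325 × 0.53033 ≈ 172.3584 mm.
Sensor diagonal = √(13.2² + 8.8²) = √251.6800 ≈ 15.8644 mm.
Diagonal AOV on the new format = 2·arctan(15.8644 / (2 × 172.3584)) = 2·arctan(0.04602) ≈ 5.2700°.

5.27°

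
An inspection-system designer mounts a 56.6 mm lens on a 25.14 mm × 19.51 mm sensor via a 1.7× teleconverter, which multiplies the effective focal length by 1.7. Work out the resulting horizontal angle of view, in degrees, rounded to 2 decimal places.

Effective focal length f = 56.6 × 1.7 = 96.22 mm.
α = 2·arctan(25.14 / (2 × 96.22)) = 2·arctan(0.13064) ≈ 14.8857°.

14.89°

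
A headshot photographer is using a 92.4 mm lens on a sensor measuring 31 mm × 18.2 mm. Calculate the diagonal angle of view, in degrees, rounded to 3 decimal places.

22.016°

Sensor diagonal = √(31² + 18.2²) = √1292.2400 ≈ 35.9477 mm.
Angle of view α = 2·arctan(d/2f) with d = 35.9477 mm and f = 92.4 mm.
d/2f = 0.19452; arctan(0.19452) ≈ 11.0078°, so α ≈ 22.0157°.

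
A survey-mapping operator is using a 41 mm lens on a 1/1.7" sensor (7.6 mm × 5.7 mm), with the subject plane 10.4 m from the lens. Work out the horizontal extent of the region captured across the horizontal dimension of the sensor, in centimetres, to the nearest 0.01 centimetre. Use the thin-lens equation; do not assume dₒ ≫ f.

192.02 cm

dₒ: 10.4 m = 10400 mm.
Similar triangles through the lens centre give W/dₒ = w/dᵢ; with 1/f = 1/dₒ + 1/dᵢ this gives W = w·(dₒ − f)/f.
W = 7.6 mm × (10400 − 41) / 41 = 7.6 × 252.6585 ≈ 1920.205 mm = 192.02 cm.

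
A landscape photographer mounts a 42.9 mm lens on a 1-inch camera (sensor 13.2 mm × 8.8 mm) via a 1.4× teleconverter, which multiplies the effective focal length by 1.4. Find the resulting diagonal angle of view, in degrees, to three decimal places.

15.047°

Effective focal length f = 42.9 × 1.4 = 60.06 mm.
Sensor diagonal = √(13.2² + 8.8²) = √251.6800 ≈ 15.8644 mm.
α = 2·arctan(15.864 / (2 × 60.06)) = 2·arctan(0.13207) ≈ 15.0472°.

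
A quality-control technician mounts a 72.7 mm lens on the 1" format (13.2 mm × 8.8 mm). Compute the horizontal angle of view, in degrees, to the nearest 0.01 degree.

10.37°

Angle of view α = 2·arctan(w/2f) with w = 13.2 mm and f = 72.7 mm.
w/2f = 0.09078; arctan(0.09078) ≈ 5.1873°, so α ≈ 10.3746°.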